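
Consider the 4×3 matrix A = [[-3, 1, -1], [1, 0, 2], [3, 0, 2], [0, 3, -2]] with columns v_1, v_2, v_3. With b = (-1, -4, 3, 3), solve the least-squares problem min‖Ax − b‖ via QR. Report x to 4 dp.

x = (1.4347, 0.0059, -1.7493)

v_1 = (-3, 1, 3, 0); ‖v_1‖ = 4.3589, so e_1 = (-0.6882, 0.2294, 0.6882, 0.0000).
e_1·v_2 = (-0.6882)·1 + 0.2294·0 + 0.6882·0 + 0.0000·3 = -0.6882.
u_2 = v_2 + 0.6882·e_1 = (0.5263, 0.1579, 0.4737, 3.0000).
‖u_2‖ = 3.0865, so e_2 = (0.1705, 0.0512, 0.1535, 0.9720).
e_1·v_3 = (-0.6882)·(-1) + 0.2294·2 + 0.6882·2 + 0.0000·(-2) = 2.5236; e_2·v_3 = 0.1705·(-1) + 0.0512·2 + 0.1535·2 + 0.9720·(-2) = -1.7052.
u_3 = v_3 − 2.5236·e_1 + 1.7052·e_2 = (1.0276, 1.5083, 0.5249, -0.3425).
‖u_3‖ = 1.9297, so e_3 = (0.5325, 0.7816, 0.2720, -0.1775).
Qᵀb = (1.8353, 3.0012, -3.3756).
Back-substitute: x_3 = -3.3756/1.9297 = -1.7493.
x_2 = (3.0012 + 1.7052·(-1.7493))/3.0865 = 0.0059.
x_1 = (1.8353 + 0.6882·0.0059 − 2.5236·(-1.7493))/4.3589 = 1.4347.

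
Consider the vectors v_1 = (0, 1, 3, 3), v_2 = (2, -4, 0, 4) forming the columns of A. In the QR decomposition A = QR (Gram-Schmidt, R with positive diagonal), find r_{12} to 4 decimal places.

r_{12} = 1.8353

v_1 = (0, 1, 3, 3); ‖v_1‖ = 4.3589, so q_1 = (0.0000, 0.2294, 0.6882, 0.6882).
r_{12} = q_1·v_2 = 1.8353.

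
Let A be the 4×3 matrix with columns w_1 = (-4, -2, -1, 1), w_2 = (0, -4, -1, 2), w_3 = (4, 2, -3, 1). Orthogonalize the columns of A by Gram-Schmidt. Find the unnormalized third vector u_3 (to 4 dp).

u_3 = (0.4457, 1.5132, -3.5660, 1.2434)

w_1 = (-4, -2, -1, 1); ‖w_1‖ = 4.6904, so e_1 = (-0.8528, -0.4264, -0.2132, 0.2132).
e_1·w_2 = (-0.8528)·0 + (-0.4264)·(-4) + (-0.2132)·(-1) + 0.2132·2 = 2.3452.
u_2 = w_2 − 2.3452·e_1 = (2.0000, -3.0000, -0.5000, 1.5000).
‖u_2‖ = 3.9370, so e_2 = (0.5080, -0.7620, -0.1270, 0.3810).
e_1·w_3 = (-0.8528)·4 + (-0.4264)·2 + (-0.2132)·(-3) + 0.2132·1 = -3.4112; e_2·w_3 = 0.5080·4 + (-0.7620)·2 + (-0.1270)·(-3) + 0.3810·1 = 1.2700.
u_3 = w_3 + 3.4112·e_1 − 1.2700·e_2 = (0.4457, 1.5132, -3.5660, 1.2434).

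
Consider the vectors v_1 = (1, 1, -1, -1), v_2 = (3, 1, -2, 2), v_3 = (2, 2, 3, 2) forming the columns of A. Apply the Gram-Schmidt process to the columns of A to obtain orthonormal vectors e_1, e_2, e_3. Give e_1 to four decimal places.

e_1 = (0.5000, 0.5000, -0.5000, -0.5000)

e_1 = v_1/‖v_1‖ = (1, 1, -1, -1)/2.0000 = (0.5000, 0.5000, -0.5000, -0.5000).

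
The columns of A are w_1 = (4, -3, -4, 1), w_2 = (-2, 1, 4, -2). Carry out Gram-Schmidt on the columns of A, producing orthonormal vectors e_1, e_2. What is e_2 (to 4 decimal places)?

e_2 = (0.3415, -0.4803, 0.5550, -0.5870)

w_1 = (4, -3, -4, 1); ‖w_1‖ = 6.4807, so e_1 = (0.6172, -0.4629, -0.6172, 0.1543).
e_1·w_2 = 0.6172·(-2) + (-0.4629)·1 + (-0.6172)·4 + 0.1543·(-2) = -4.4748.
u_2 = w_2 + 4.4748·e_1 = (0.7619, -1.0714, 1.2381, -1.3095).
‖u_2‖ = 2.2307, so e_2 = (0.3415, -0.4803, 0.5550, -0.5870).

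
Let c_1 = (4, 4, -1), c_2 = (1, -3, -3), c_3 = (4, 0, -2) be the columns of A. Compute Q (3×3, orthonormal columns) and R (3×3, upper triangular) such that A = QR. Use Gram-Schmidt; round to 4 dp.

Q = [[0.6963, 0.3760, 0.6114], [0.6963, -0.5605, -0.4483], [-0.1741, -0.7379, 0.6521]], R = [[5.7446, -0.8704, 3.1334], [0.0000, 4.2711, 2.9798], [0.0000, 0.0000, 1.1412]]

c_1 = (4, 4, -1); ‖c_1‖ = 5.7446, so q_1 = (0.6963, 0.6963, -0.1741).
q_1·c_2 = 0.6963·1 + 0.6963·(-3) + (-0.1741)·(-3) = -0.8704.
u_2 = c_2 + 0.8704·q_1 = (1.6061, -2.3939, -3.1515).
‖u_2‖ = 4.2711, so q_2 = (0.3760, -0.5605, -0.7379).
q_1·c_3 = 0.6963·4 + 0.6963·0 + (-0.1741)·(-2) = 3.1334; q_2·c_3 = 0.3760·4 + (-0.5605)·0 + (-0.7379)·(-2) = 2.9798.
u_3 = c_3 − 3.1334·q_1 − 2.9798·q_2 = (0.6977, -0.5116, 0.7442).
‖u_3‖ = 1.1412, so q_3 = (0.6114, -0.4483, 0.6521).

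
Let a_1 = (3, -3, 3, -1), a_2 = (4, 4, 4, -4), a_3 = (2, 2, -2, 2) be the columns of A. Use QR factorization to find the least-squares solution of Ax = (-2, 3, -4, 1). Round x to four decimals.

e_1 = a_1/‖a_1‖ = (3, -3, 3, -1)/5.2915 = (0.5669, -0.5669, 0.5669, -0.1890).
r_{12} = e_1·a_2 = 3.0237.
u_2 = a_2 − 3.0237·e_1 = (2.2857, 5.7143, 2.2857, -3.4286).
‖u_2‖ = 7.4066, so e_2 = (0.3086, 0.7715, 0.3086, -0.4629).
r_{13} = e_1·a_3 = -1.5119; r_{23} = e_2·a_3 = 0.6172.
u_3 = a_3 + 1.5119·e_1 − 0.6172·e_2 = (2.6667, 0.6667, -1.3333, 2.0000).
‖u_3‖ = 3.6515, so e_3 = (0.7303, 0.1826, -0.3651, 0.5477).
Qᵀb = (-5.2915, 0.0000, 1.0954).
Back-substitute: x_3 = 1.0954/3.6515 = 0.3000.
x_2 = (0.0000 − 0.6172·0.3000)/7.4066 = -0.0250.
x_1 = (-5.2915 − 3.0237·(-0.0250) + 1.5119·0.3000)/5.2915 = -0.9000.

x = (-0.9000, -0.0250, 0.3000)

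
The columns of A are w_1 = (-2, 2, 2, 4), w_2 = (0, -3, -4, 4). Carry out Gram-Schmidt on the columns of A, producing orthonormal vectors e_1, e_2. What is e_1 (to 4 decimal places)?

e_1 = w_1/‖w_1‖ = (-2, 2, 2, 4)/5.2915 = (-0.3780, 0.3780, 0.3780, 0.7559).

e_1 = (-0.3780, 0.3780, 0.3780, 0.7559)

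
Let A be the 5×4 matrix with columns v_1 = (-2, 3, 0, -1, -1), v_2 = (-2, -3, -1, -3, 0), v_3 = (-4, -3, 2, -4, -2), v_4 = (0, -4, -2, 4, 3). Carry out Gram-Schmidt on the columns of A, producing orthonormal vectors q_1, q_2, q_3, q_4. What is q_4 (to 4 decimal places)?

q_1 = v_1/‖v_1‖ = (-2, 3, 0, -1, -1)/3.8730 = (-0.5164, 0.7746, 0.0000, -0.2582, -0.2582).
r_{12} = q_1·v_2 = -0.5164.
u_2 = v_2 + 0.5164·q_1 = (-2.2667, -2.6000, -1.0000, -3.1333, -0.1333).
‖u_2‖ = 4.7679, so q_2 = (-0.4754, -0.5453, -0.2097, -0.6572, -0.0280).
r_{13} = q_1·v_3 = 1.2910; r_{23} = q_2·v_3 = 5.8026.
u_3 = v_3 − 1.2910·q_1 − 5.8026·q_2 = (-0.5748, -0.8358, 3.2170, 0.1466, -1.5044).
‖u_3‖ = 3.6963, so q_3 = (-0.1555, -0.2261, 0.8703, 0.0397, -0.4070).
r_{14} = q_1·v_4 = -4.9058; r_{24} = q_2·v_4 = -0.1119; r_{34} = q_3·v_4 = -1.8985.
u_4 = v_4 + 4.9058·q_1 + 0.1119·q_2 + 1.8985·q_3 = (-2.8817, -0.6903, -0.3711, 2.7351, 0.9575).
‖u_4‖ = 4.1613, so q_4 = (-0.6925, -0.1659, -0.0892, 0.6573, 0.2301).

q_4 = (-0.6925, -0.1659, -0.0892, 0.6573, 0.2301)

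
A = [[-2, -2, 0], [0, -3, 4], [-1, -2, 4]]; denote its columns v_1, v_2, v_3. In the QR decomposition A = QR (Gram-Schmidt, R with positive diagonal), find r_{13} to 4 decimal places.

q_1 = v_1/‖v_1‖ = (-2, 0, -1)/2.2361 = (-0.8944, 0.0000, -0.4472).
r_{13} = q_1·v_3 = -1.7889.

r_{13} = -1.7889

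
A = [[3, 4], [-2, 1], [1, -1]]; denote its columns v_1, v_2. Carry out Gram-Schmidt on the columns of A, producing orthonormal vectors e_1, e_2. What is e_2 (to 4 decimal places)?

e_2 = (0.5927, 0.6540, -0.4701)

v_1 = (3, -2, 1); ‖v_1‖ = 3.7417, so e_1 = (0.8018, -0.5345, 0.2673).
e_1·v_2 = 0.8018·4 + (-0.5345)·1 + 0.2673·(-1) = 2.4054.
u_2 = v_2 − 2.4054·e_1 = (2.0714, 2.2857, -1.6429).
‖u_2‖ = 3.4949, so e_2 = (0.5927, 0.6540, -0.4701).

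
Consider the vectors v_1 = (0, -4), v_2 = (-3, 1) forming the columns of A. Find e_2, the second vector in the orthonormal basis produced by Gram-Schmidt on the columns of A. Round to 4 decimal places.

v_1 = (0, -4); ‖v_1‖ = 4.0000, so e_1 = (0.0000, -1.0000).
e_1·v_2 = 0.0000·(-3) + (-1.0000)·1 = -1.0000.
u_2 = v_2 + 1.0000·e_1 = (-3.0000, 0.0000).
‖u_2‖ = 3.0000, so e_2 = (-1.0000, 0.0000).

e_2 = (-1.0000, 0.0000)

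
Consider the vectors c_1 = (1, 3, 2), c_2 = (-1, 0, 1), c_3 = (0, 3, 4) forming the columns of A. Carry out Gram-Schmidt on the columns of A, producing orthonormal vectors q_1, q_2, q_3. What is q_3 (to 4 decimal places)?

q_3 = (0.5774, -0.5774, 0.5774)

q_1 = c_1/‖c_1‖ = (1, 3, 2)/3.7417 = (0.2673, 0.8018, 0.5345).
r_{12} = q_1·c_2 = 0.2673.
u_2 = c_2 − 0.2673·q_1 = (-1.0714, -0.2143, 0.8571).
‖u_2‖ = 1.3887, so q_2 = (-0.7715, -0.1543, 0.6172).
r_{13} = q_1·c_3 = 4.5434; r_{23} = q_2·c_3 = 2.0059.
u_3 = c_3 − 4.5434·q_1 − 2.0059·q_2 = (0.3333, -0.3333, 0.3333).
‖u_3‖ = 0.5774, so q_3 = (0.5774, -0.5774, 0.5774).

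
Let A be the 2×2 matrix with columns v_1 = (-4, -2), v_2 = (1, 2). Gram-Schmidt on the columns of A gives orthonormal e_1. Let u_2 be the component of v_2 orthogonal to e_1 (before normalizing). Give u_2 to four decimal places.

u_2 = (-0.6000, 1.2000)

e_1 = v_1/‖v_1‖ = (-4, -2)/4.4721 = (-0.8944, -0.4472).
r_{12} = e_1·v_2 = -1.7889.
u_2 = v_2 + 1.7889·e_1 = (-0.6000, 1.2000).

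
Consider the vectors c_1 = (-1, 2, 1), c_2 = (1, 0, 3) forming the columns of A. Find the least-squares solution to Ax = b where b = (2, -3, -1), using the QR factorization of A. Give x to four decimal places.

c_1 = (-1, 2, 1); ‖c_1‖ = 2.4495, so q_1 = (-0.4082, 0.8165, 0.4082).
q_1·c_2 = (-0.4082)·1 + 0.8165·0 + 0.4082·3 = 0.8165.
u_2 = c_2 − 0.8165·q_1 = (1.3333, -0.6667, 2.6667).
‖u_2‖ = 3.0551, so q_2 = (0.4364, -0.2182, 0.8729).
Qᵀb = (-3.6742, 0.6547).
Back-substitute: x_2 = 0.6547/3.0551 = 0.2143.
x_1 = (-3.6742 − 0.8165·0.2143)/2.4495 = -1.5714.

x = (-1.5714, 0.2143)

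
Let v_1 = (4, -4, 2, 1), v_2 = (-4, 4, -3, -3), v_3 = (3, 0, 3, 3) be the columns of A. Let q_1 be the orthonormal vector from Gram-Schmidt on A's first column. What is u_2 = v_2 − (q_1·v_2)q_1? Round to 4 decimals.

u_2 = (0.4324, -0.4324, -0.7838, -1.8919)

v_1 = (4, -4, 2, 1); ‖v_1‖ = 6.0828, so q_1 = (0.6576, -0.6576, 0.3288, 0.1644).
q_1·v_2 = 0.6576·(-4) + (-0.6576)·4 + 0.3288·(-3) + 0.1644·(-3) = -6.7404.
u_2 = v_2 + 6.7404·q_1 = (0.4324, -0.4324, -0.7838, -1.8919).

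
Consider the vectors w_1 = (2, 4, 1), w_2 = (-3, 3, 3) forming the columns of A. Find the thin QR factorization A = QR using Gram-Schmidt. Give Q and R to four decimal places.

Q = [[0.4364, -0.8018], [0.8729, 0.2673], [0.2182, 0.5345]], R = [[4.5826, 1.9640], [0.0000, 4.8107]]

e_1 = w_1/‖w_1‖ = (2, 4, 1)/4.5826 = (0.4364, 0.8729, 0.2182).
r_{12} = e_1·w_2 = 1.9640.
u_2 = w_2 − 1.9640·e_1 = (-3.8571, 1.2857, 2.5714).
‖u_2‖ = 4.8107, so e_2 = (-0.8018, 0.2673, 0.5345).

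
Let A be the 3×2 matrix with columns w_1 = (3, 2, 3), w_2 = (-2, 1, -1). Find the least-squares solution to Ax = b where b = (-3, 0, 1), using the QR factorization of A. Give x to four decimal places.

x = (-0.0120, 0.8193)

w_1 = (3, 2, 3); ‖w_1‖ = 4.6904, so e_1 = (0.6396, 0.4264, 0.6396).
e_1·w_2 = 0.6396·(-2) + 0.4264·1 + 0.6396·(-1) = -1.4924.
u_2 = w_2 + 1.4924·e_1 = (-1.0455, 1.6364, -0.0455).
‖u_2‖ = 1.9424, so e_2 = (-0.5382, 0.8425, -0.0234).
Qᵀb = (-1.2792, 1.5913).
Back-substitute: x_2 = 1.5913/1.9424 = 0.8193.
x_1 = (-1.2792 + 1.4924·0.8193)/4.6904 = -0.0120.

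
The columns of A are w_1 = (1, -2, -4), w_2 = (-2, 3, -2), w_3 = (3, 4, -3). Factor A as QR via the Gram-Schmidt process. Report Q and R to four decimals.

w_1 = (1, -2, -4); ‖w_1‖ = 4.5826, so q_1 = (0.2182, -0.4364, -0.8729).
q_1·w_2 = 0.2182·(-2) + (-0.4364)·3 + (-0.8729)·(-2) = 0.0000.
u_2 = w_2 + 0.0000·q_1 = (-2.0000, 3.0000, -2.0000).
‖u_2‖ = 4.1231, so q_2 = (-0.4851, 0.7276, -0.4851).
q_1·w_3 = 0.2182·3 + (-0.4364)·4 + (-0.8729)·(-3) = 1.5275; q_2·w_3 = (-0.4851)·3 + 0.7276·4 + (-0.4851)·(-3) = 2.9104.
u_3 = w_3 − 1.5275·q_1 − 2.9104·q_2 = (4.0784, 2.5490, -0.2549).
‖u_3‖ = 4.8162, so q_3 = (0.8468, 0.5293, -0.0529).

Q = [[0.2182, -0.4851, 0.8468], [-0.4364, 0.7276, 0.5293], [-0.8729, -0.4851, -0.0529]], R = [[4.5826, 0.0000, 1.5275], [0.0000, 4.1231, 2.9104], [0.0000, 0.0000, 4.8162]]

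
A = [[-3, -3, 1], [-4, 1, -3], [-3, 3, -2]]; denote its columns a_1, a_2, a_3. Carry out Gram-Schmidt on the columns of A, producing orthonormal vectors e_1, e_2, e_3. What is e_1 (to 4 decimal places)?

e_1 = (-0.5145, -0.6860, -0.5145)

a_1 = (-3, -4, -3); ‖a_1‖ = 5.8310, so e_1 = (-0.5145, -0.6860, -0.5145).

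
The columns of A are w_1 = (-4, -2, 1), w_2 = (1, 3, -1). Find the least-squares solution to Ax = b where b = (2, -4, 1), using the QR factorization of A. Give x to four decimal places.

x = (-1.0000, -2.0000)

w_1 = (-4, -2, 1); ‖w_1‖ = 4.5826, so q_1 = (-0.8729, -0.4364, 0.2182).
q_1·w_2 = (-0.8729)·1 + (-0.4364)·3 + 0.2182·(-1) = -2.4004.
u_2 = w_2 + 2.4004·q_1 = (-1.0952, 1.9524, -0.4762).
‖u_2‖ = 2.2887, so q_2 = (-0.4785, 0.8531, -0.2081).
Qᵀb = (0.2182, -4.5774).
Back-substitute: x_2 = -4.5774/2.2887 = -2.0000.
x_1 = (0.2182 + 2.4004·(-2.0000))/4.5826 = -1.0000.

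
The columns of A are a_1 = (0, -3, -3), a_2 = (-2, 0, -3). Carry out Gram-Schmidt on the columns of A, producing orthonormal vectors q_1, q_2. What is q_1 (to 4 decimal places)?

q_1 = (0.0000, -0.7071, -0.7071)

q_1 = a_1/‖a_1‖ = (0, -3, -3)/4.2426 = (0.0000, -0.7071, -0.7071).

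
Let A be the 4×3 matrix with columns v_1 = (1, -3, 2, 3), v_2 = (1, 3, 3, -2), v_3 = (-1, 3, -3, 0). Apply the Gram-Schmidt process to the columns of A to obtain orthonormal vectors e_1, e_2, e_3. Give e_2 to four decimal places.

e_2 = (0.2998, 0.4351, 0.8219, -0.2127)

v_1 = (1, -3, 2, 3); ‖v_1‖ = 4.7958, so e_1 = (0.2085, -0.6255, 0.4170, 0.6255).
e_1·v_2 = 0.2085·1 + (-0.6255)·3 + 0.4170·3 + 0.6255·(-2) = -1.6681.
u_2 = v_2 + 1.6681·e_1 = (1.3478, 1.9565, 3.6957, -0.9565).
‖u_2‖ = 4.4964, so e_2 = (0.2998, 0.4351, 0.8219, -0.2127).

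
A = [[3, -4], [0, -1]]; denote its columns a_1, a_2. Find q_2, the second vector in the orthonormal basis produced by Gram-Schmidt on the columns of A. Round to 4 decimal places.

q_1 = a_1/‖a_1‖ = (3, 0)/3.0000 = (1.0000, 0.0000).
r_{12} = q_1·a_2 = -4.0000.
u_2 = a_2 + 4.0000·q_1 = (0.0000, -1.0000).
‖u_2‖ = 1.0000, so q_2 = (0.0000, -1.0000).

q_2 = (0.0000, -1.0000)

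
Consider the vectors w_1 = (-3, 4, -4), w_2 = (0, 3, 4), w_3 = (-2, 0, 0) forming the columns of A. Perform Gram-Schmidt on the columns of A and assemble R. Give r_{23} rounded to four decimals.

r_{23} = 0.1180

w_1 = (-3, 4, -4); ‖w_1‖ = 6.4031, so e_1 = (-0.4685, 0.6247, -0.6247).
e_1·w_2 = (-0.4685)·0 + 0.6247·3 + (-0.6247)·4 = -0.6247.
u_2 = w_2 + 0.6247·e_1 = (-0.2927, 3.3902, 3.6098).
‖u_2‖ = 4.9608, so e_2 = (-0.0590, 0.6834, 0.7277).
r_{23} = e_2·w_3 = 0.1180.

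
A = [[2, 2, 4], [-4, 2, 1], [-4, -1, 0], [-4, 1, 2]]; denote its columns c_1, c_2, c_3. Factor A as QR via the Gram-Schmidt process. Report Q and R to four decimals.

e_1 = c_1/‖c_1‖ = (2, -4, -4, -4)/7.2111 = (0.2774, -0.5547, -0.5547, -0.5547).
r_{12} = e_1·c_2 = -0.5547.
u_2 = c_2 + 0.5547·e_1 = (2.1538, 1.6923, -1.3077, 0.6923).
‖u_2‖ = 3.1132, so e_2 = (0.6918, 0.5436, -0.4200, 0.2224).
r_{13} = e_1·c_3 = -0.5547; r_{23} = e_2·c_3 = 3.7557.
u_3 = c_3 + 0.5547·e_1 − 3.7557·e_2 = (1.5556, -1.3492, 1.2698, 0.8571).
‖u_3‖ = 2.5666, so e_3 = (0.6061, -0.5257, 0.4948, 0.3340).

Q = [[0.2774, 0.6918, 0.6061], [-0.5547, 0.5436, -0.5257], [-0.5547, -0.4200, 0.4948], [-0.5547, 0.2224, 0.3340]], R = [[7.2111, -0.5547, -0.5547], [0.0000, 3.1132, 3.7557], [0.0000, 0.0000, 2.5666]]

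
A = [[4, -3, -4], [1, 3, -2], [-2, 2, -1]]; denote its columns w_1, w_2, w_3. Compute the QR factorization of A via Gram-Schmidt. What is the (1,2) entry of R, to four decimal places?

w_1 = (4, 1, -2); ‖w_1‖ = 4.5826, so q_1 = (0.8729, 0.2182, -0.4364).
r_{12} = q_1·w_2 = -2.8368.

r_{12} = -2.8368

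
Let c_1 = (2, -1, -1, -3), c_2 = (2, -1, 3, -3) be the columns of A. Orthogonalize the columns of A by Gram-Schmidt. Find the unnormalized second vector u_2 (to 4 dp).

c_1 = (2, -1, -1, -3); ‖c_1‖ = 3.8730, so q_1 = (0.5164, -0.2582, -0.2582, -0.7746).
q_1·c_2 = 0.5164·2 + (-0.2582)·(-1) + (-0.2582)·3 + (-0.7746)·(-3) = 2.8402.
u_2 = c_2 − 2.8402·q_1 = (0.5333, -0.2667, 3.7333, -0.8000).

u_2 = (0.5333, -0.2667, 3.7333, -0.8000)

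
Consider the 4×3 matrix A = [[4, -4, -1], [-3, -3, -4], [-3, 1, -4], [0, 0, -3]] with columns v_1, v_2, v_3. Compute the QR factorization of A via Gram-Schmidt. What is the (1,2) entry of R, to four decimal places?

r_{12} = -1.7150

e_1 = v_1/‖v_1‖ = (4, -3, -3, 0)/5.8310 = (0.6860, -0.5145, -0.5145, 0.0000).
r_{12} = e_1·v_2 = -1.7150.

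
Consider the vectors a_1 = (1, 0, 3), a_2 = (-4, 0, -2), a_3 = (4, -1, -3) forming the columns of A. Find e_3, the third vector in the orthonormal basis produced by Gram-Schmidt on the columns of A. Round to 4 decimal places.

e_3 = (0.0000, -1.0000, 0.0000)

a_1 = (1, 0, 3); ‖a_1‖ = 3.1623, so e_1 = (0.3162, 0.0000, 0.9487).
e_1·a_2 = 0.3162·(-4) + 0.0000·0 + 0.9487·(-2) = -3.1623.
u_2 = a_2 + 3.1623·e_1 = (-3.0000, 0.0000, 1.0000).
‖u_2‖ = 3.1623, so e_2 = (-0.9487, 0.0000, 0.3162).
e_1·a_3 = 0.3162·4 + 0.0000·(-1) + 0.9487·(-3) = -1.5811; e_2·a_3 = (-0.9487)·4 + 0.0000·(-1) + 0.3162·(-3) = -4.7434.
u_3 = a_3 + 1.5811·e_1 + 4.7434·e_2 = (0.0000, -1.0000, 0.0000).
‖u_3‖ = 1.0000, so e_3 = (0.0000, -1.0000, 0.0000).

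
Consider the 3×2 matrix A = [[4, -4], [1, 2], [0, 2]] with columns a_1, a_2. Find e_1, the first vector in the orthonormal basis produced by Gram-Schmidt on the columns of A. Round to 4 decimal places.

e_1 = (0.9701, 0.2425, 0.0000)

e_1 = a_1/‖a_1‖ = (4, 1, 0)/4.1231 = (0.9701, 0.2425, 0.0000).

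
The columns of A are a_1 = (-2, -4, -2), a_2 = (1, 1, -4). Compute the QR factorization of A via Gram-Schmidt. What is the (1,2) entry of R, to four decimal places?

a_1 = (-2, -4, -2); ‖a_1‖ = 4.8990, so q_1 = (-0.4082, -0.8165, -0.4082).
r_{12} = q_1·a_2 = 0.4082.

r_{12} = 0.4082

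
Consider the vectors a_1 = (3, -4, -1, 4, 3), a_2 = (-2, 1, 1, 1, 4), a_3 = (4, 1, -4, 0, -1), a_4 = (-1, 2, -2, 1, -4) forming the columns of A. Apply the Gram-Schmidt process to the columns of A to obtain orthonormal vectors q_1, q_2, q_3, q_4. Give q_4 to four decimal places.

q_4 = (-0.4342, 0.2000, -0.2894, 0.7376, -0.3791)

a_1 = (3, -4, -1, 4, 3); ‖a_1‖ = 7.1414, so q_1 = (0.4201, -0.5601, -0.1400, 0.5601, 0.4201).
q_1·a_2 = 0.4201·(-2) + (-0.5601)·1 + (-0.1400)·1 + 0.5601·1 + 0.4201·4 = 0.7001.
u_2 = a_2 − 0.7001·q_1 = (-2.2941, 1.3922, 1.0980, 0.6078, 3.7059).
‖u_2‖ = 4.7444, so q_2 = (-0.4835, 0.2934, 0.2314, 0.1281, 0.7811).
q_1·a_3 = 0.4201·4 + (-0.5601)·1 + (-0.1400)·(-4) + 0.5601·0 + 0.4201·(-1) = 1.2603; q_2·a_3 = (-0.4835)·4 + 0.2934·1 + 0.2314·(-4) + 0.1281·0 + 0.7811·(-1) = -3.3476.
u_3 = a_3 − 1.2603·q_1 + 3.3476·q_2 = (1.8519, 2.6882, -3.0488, -0.2770, 1.0854).
‖u_3‖ = 4.6050, so q_3 = (0.4022, 0.5838, -0.6621, -0.0602, 0.2357).
q_1·a_4 = 0.4201·(-1) + (-0.5601)·2 + (-0.1400)·(-2) + 0.5601·1 + 0.4201·(-4) = -2.3805; q_2·a_4 = (-0.4835)·(-1) + 0.2934·2 + 0.2314·(-2) + 0.1281·1 + 0.7811·(-4) = -2.3888; q_3·a_4 = 0.4022·(-1) + 0.5838·2 + (-0.6621)·(-2) + (-0.0602)·1 + 0.2357·(-4) = 1.0865.
u_4 = a_4 + 2.3805·q_1 + 2.3888·q_2 − 1.0865·q_3 = (-1.5920, 0.7333, -1.0611, 2.7047, -1.3902).
‖u_4‖ = 3.6670, so q_4 = (-0.4342, 0.2000, -0.2894, 0.7376, -0.3791).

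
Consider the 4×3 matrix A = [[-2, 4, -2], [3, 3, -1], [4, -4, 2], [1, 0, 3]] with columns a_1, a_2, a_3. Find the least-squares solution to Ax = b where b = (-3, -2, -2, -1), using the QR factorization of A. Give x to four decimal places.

x = (-0.4905, -0.4817, -0.1259)

a_1 = (-2, 3, 4, 1); ‖a_1‖ = 5.4772, so e_1 = (-0.3651, 0.5477, 0.7303, 0.1826).
e_1·a_2 = (-0.3651)·4 + 0.5477·3 + 0.7303·(-4) + 0.1826·0 = -2.7386.
u_2 = a_2 + 2.7386·e_1 = (3.0000, 4.5000, -2.0000, 0.5000).
‖u_2‖ = 5.7879, so e_2 = (0.5183, 0.7775, -0.3455, 0.0864).
e_1·a_3 = (-0.3651)·(-2) + 0.5477·(-1) + 0.7303·2 + 0.1826·3 = 2.1909; e_2·a_3 = 0.5183·(-2) + 0.7775·(-1) + (-0.3455)·2 + 0.0864·3 = -2.2461.
u_3 = a_3 − 2.1909·e_1 + 2.2461·e_2 = (-0.0358, -0.4537, -0.3761, 2.7940).
‖u_3‖ = 2.8557, so e_3 = (-0.0125, -0.1589, -0.1317, 0.9784).
Qᵀb = (-1.6432, -2.5052, -0.3596).
Back-substitute: x_3 = -0.3596/2.8557 = -0.1259.
x_2 = (-2.5052 + 2.2461·(-0.1259))/5.7879 = -0.4817.
x_1 = (-1.6432 + 2.7386·(-0.4817) − 2.1909·(-0.1259))/5.4772 = -0.4905.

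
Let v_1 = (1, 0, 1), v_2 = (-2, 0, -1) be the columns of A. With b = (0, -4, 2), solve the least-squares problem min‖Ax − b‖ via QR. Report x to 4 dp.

x = (4.0000, 2.0000)

q_1 = v_1/‖v_1‖ = (1, 0, 1)/1.4142 = (0.7071, 0.0000, 0.7071).
r_{12} = q_1·v_2 = -2.1213.
u_2 = v_2 + 2.1213·q_1 = (-0.5000, 0.0000, 0.5000).
‖u_2‖ = 0.7071, so q_2 = (-0.7071, 0.0000, 0.7071).
Qᵀb = (1.4142, 1.4142).
Back-substitute: x_2 = 1.4142/0.7071 = 2.0000.
x_1 = (1.4142 + 2.1213·2.0000)/1.4142 = 4.0000.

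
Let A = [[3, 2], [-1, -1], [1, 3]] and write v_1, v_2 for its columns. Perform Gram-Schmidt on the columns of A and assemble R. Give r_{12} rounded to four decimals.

r_{12} = 3.0151

v_1 = (3, -1, 1); ‖v_1‖ = 3.3166, so q_1 = (0.9045, -0.3015, 0.3015).
r_{12} = q_1·v_2 = 3.0151.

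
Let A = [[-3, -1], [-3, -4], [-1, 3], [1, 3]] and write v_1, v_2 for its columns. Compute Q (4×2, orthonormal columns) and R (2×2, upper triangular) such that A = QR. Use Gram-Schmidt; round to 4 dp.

v_1 = (-3, -3, -1, 1); ‖v_1‖ = 4.4721, so q_1 = (-0.6708, -0.6708, -0.2236, 0.2236).
q_1·v_2 = (-0.6708)·(-1) + (-0.6708)·(-4) + (-0.2236)·3 + 0.2236·3 = 3.3541.
u_2 = v_2 − 3.3541·q_1 = (1.2500, -1.7500, 3.7500, 2.2500).
‖u_2‖ = 4.8734, so q_2 = (0.2565, -0.3591, 0.7695, 0.4617).

Q = [[-0.6708, 0.2565], [-0.6708, -0.3591], [-0.2236, 0.7695], [0.2236, 0.4617]], R = [[4.4721, 3.3541], [0.0000, 4.8734]]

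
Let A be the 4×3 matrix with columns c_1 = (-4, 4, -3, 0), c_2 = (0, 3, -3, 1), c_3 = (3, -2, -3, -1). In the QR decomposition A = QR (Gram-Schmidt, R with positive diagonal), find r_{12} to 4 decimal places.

c_1 = (-4, 4, -3, 0); ‖c_1‖ = 6.4031, so q_1 = (-0.6247, 0.6247, -0.4685, 0.0000).
r_{12} = q_1·c_2 = 3.2796.

r_{12} = 3.2796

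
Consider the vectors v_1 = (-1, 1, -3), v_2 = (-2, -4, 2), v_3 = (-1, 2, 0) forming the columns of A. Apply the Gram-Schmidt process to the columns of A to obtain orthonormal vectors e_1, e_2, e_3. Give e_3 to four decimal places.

v_1 = (-1, 1, -3); ‖v_1‖ = 3.3166, so e_1 = (-0.3015, 0.3015, -0.9045).
e_1·v_2 = (-0.3015)·(-2) + 0.3015·(-4) + (-0.9045)·2 = -2.4121.
u_2 = v_2 + 2.4121·e_1 = (-2.7273, -3.2727, -0.1818).
‖u_2‖ = 4.2640, so e_2 = (-0.6396, -0.7675, -0.0426).
e_1·v_3 = (-0.3015)·(-1) + 0.3015·2 + (-0.9045)·0 = 0.9045; e_2·v_3 = (-0.6396)·(-1) + (-0.7675)·2 + (-0.0426)·0 = -0.8954.
u_3 = v_3 − 0.9045·e_1 + 0.8954·e_2 = (-1.3000, 1.0400, 0.7800).
‖u_3‖ = 1.8385, so e_3 = (-0.7071, 0.5657, 0.4243).

e_3 = (-0.7071, 0.5657, 0.4243)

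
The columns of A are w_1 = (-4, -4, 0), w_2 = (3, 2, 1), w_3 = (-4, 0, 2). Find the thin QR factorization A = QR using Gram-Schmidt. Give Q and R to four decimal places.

e_1 = w_1/‖w_1‖ = (-4, -4, 0)/5.6569 = (-0.7071, -0.7071, 0.0000).
r_{12} = e_1·w_2 = -3.5355.
u_2 = w_2 + 3.5355·e_1 = (0.5000, -0.5000, 1.0000).
‖u_2‖ = 1.2247, so e_2 = (0.4082, -0.4082, 0.8165).
r_{13} = e_1·w_3 = 2.8284; r_{23} = e_2·w_3 = 0.0000.
u_3 = w_3 − 2.8284·e_1 + 0.0000·e_2 = (-2.0000, 2.0000, 2.0000).
‖u_3‖ = 3.4641, so e_3 = (-0.5774, 0.5774, 0.5774).

Q = [[-0.7071, 0.4082, -0.5774], [-0.7071, -0.4082, 0.5774], [0.0000, 0.8165, 0.5774]], R = [[5.6569, -3.5355, 2.8284], [0.0000, 1.2247, 0.0000], [0.0000, 0.0000, 3.4641]]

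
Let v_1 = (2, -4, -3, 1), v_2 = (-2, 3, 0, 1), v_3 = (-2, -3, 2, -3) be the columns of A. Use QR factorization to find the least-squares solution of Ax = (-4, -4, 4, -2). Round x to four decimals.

q_1 = v_1/‖v_1‖ = (2, -4, -3, 1)/5.4772 = (0.3651, -0.7303, -0.5477, 0.1826).
r_{12} = q_1·v_2 = -2.7386.
u_2 = v_2 + 2.7386·q_1 = (-1.0000, 1.0000, -1.5000, 1.5000).
‖u_2‖ = 2.5495, so q_2 = (-0.3922, 0.3922, -0.5883, 0.5883).
r_{13} = q_1·v_3 = -0.1826; r_{23} = q_2·v_3 = -3.3340.
u_3 = v_3 + 0.1826·q_1 + 3.3340·q_2 = (-3.2410, -1.8256, -0.0615, -1.0051).
‖u_3‖ = 3.8537, so q_3 = (-0.8410, -0.4737, -0.0160, -0.2608).
Qᵀb = (-1.0954, -3.5301, 5.7167).
Back-substitute: x_3 = 5.7167/3.8537 = 1.4834.
x_2 = (-3.5301 + 3.3340·1.4834)/2.5495 = 0.5552.
x_1 = (-1.0954 + 2.7386·0.5552 + 0.1826·1.4834)/5.4772 = 0.1271.

x = (0.1271, 0.5552, 1.4834)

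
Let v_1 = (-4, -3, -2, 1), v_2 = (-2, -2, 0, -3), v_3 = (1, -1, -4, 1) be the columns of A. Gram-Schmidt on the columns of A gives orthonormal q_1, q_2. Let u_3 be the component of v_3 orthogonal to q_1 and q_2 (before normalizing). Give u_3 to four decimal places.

u_3 = (1.8226, -0.6118, -3.1311, -0.8072)

v_1 = (-4, -3, -2, 1); ‖v_1‖ = 5.4772, so q_1 = (-0.7303, -0.5477, -0.3651, 0.1826).
q_1·v_2 = (-0.7303)·(-2) + (-0.5477)·(-2) + (-0.3651)·0 + 0.1826·(-3) = 2.0083.
u_2 = v_2 − 2.0083·q_1 = (-0.5333, -0.9000, 0.7333, -3.3667).
‖u_2‖ = 3.6009, so q_2 = (-0.1481, -0.2499, 0.2037, -0.9349).
q_1·v_3 = (-0.7303)·1 + (-0.5477)·(-1) + (-0.3651)·(-4) + 0.1826·1 = 1.4606; q_2·v_3 = (-0.1481)·1 + (-0.2499)·(-1) + 0.2037·(-4) + (-0.9349)·1 = -1.6477.
u_3 = v_3 − 1.4606·q_1 + 1.6477·q_2 = (1.8226, -0.6118, -3.1311, -0.8072).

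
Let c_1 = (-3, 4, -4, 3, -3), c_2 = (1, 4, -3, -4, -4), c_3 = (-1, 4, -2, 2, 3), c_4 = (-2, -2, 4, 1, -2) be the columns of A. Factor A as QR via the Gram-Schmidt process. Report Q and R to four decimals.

c_1 = (-3, 4, -4, 3, -3); ‖c_1‖ = 7.6811, so e_1 = (-0.3906, 0.5208, -0.5208, 0.3906, -0.3906).
e_1·c_2 = (-0.3906)·1 + 0.5208·4 + (-0.5208)·(-3) + 0.3906·(-4) + (-0.3906)·(-4) = 3.2547.
u_2 = c_2 − 3.2547·e_1 = (2.2712, 2.3051, -1.3051, -5.2712, -2.7288).
‖u_2‖ = 6.8853, so e_2 = (0.3299, 0.3348, -0.1895, -0.7656, -0.3963).
e_1·c_3 = (-0.3906)·(-1) + 0.5208·4 + (-0.5208)·(-2) + 0.3906·2 + (-0.3906)·3 = 3.1245; e_2·c_3 = 0.3299·(-1) + 0.3348·4 + (-0.1895)·(-2) + (-0.7656)·2 + (-0.3963)·3 = -1.3318.
u_3 = c_3 − 3.1245·e_1 + 1.3318·e_2 = (0.6596, 2.8187, -0.6253, -0.2399, 3.6925).
‖u_3‖ = 4.7396, so e_3 = (0.1392, 0.5947, -0.1319, -0.0506, 0.7791).
e_1·c_4 = (-0.3906)·(-2) + 0.5208·(-2) + (-0.5208)·4 + 0.3906·1 + (-0.3906)·(-2) = -1.1717; e_2·c_4 = 0.3299·(-2) + 0.3348·(-2) + (-0.1895)·4 + (-0.7656)·1 + (-0.3963)·(-2) = -2.0604; e_3·c_4 = 0.1392·(-2) + 0.5947·(-2) + (-0.1319)·4 + (-0.0506)·1 + 0.7791·(-2) = -3.6043.
u_4 = c_4 + 1.1717·e_1 + 2.0604·e_2 + 3.6043·e_3 = (-1.2763, 1.4435, 2.5238, -0.3022, -0.4662).
‖u_4‖ = 3.2235, so e_4 = (-0.3960, 0.4478, 0.7829, -0.0938, -0.1446).

Q = [[-0.3906, 0.3299, 0.1392, -0.3960], [0.5208, 0.3348, 0.5947, 0.4478], [-0.5208, -0.1895, -0.1319, 0.7829], [0.3906, -0.7656, -0.0506, -0.0938], [-0.3906, -0.3963, 0.7791, -0.1446]], R = [[7.6811, 3.2547, 3.1245, -1.1717], [0.0000, 6.8853, -1.3318, -2.0604], [0.0000, 0.0000, 4.7396, -3.6043], [0.0000, 0.0000, 0.0000, 3.2235]]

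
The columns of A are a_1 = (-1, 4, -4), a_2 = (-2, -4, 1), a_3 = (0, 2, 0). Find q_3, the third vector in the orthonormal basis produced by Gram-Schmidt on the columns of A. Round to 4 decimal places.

q_3 = (-0.6247, 0.4685, 0.6247)

a_1 = (-1, 4, -4); ‖a_1‖ = 5.7446, so q_1 = (-0.1741, 0.6963, -0.6963).
q_1·a_2 = (-0.1741)·(-2) + 0.6963·(-4) + (-0.6963)·1 = -3.1334.
u_2 = a_2 + 3.1334·q_1 = (-2.5455, -1.8182, -1.1818).
‖u_2‖ = 3.3439, so q_2 = (-0.7612, -0.5437, -0.3534).
q_1·a_3 = (-0.1741)·0 + 0.6963·2 + (-0.6963)·0 = 1.3926; q_2·a_3 = (-0.7612)·0 + (-0.5437)·2 + (-0.3534)·0 = -1.0875.
u_3 = a_3 − 1.3926·q_1 + 1.0875·q_2 = (-0.5854, 0.4390, 0.5854).
‖u_3‖ = 0.9370, so q_3 = (-0.6247, 0.4685, 0.6247).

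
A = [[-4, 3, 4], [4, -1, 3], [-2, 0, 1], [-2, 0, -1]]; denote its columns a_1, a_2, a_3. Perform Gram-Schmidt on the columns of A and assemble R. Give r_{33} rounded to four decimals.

r_{33} = 3.3747

a_1 = (-4, 4, -2, -2); ‖a_1‖ = 6.3246, so e_1 = (-0.6325, 0.6325, -0.3162, -0.3162).
e_1·a_2 = (-0.6325)·3 + 0.6325·(-1) + (-0.3162)·0 + (-0.3162)·0 = -2.5298.
u_2 = a_2 + 2.5298·e_1 = (1.4000, 0.6000, -0.8000, -0.8000).
‖u_2‖ = 1.8974, so e_2 = (0.7379, 0.3162, -0.4216, -0.4216).
e_1·a_3 = (-0.6325)·4 + 0.6325·3 + (-0.3162)·1 + (-0.3162)·(-1) = -0.6325; e_2·a_3 = 0.7379·4 + 0.3162·3 + (-0.4216)·1 + (-0.4216)·(-1) = 3.9001.
u_3 = a_3 + 0.6325·e_1 − 3.9001·e_2 = (0.7222, 2.1667, 2.4444, 0.4444).
r_{33} = ‖u_3‖ = 3.3747.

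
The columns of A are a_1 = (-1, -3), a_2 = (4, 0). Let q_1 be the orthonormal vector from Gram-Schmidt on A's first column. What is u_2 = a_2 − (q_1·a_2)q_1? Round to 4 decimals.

u_2 = (3.6000, -1.2000)

a_1 = (-1, -3); ‖a_1‖ = 3.1623, so q_1 = (-0.3162, -0.9487).
q_1·a_2 = (-0.3162)·4 + (-0.9487)·0 = -1.2649.
u_2 = a_2 + 1.2649·q_1 = (3.6000, -1.2000).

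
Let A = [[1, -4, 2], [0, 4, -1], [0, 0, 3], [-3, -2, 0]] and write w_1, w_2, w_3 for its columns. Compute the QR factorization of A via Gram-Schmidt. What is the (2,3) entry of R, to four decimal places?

e_1 = w_1/‖w_1‖ = (1, 0, 0, -3)/3.1623 = (0.3162, 0.0000, 0.0000, -0.9487).
r_{12} = e_1·w_2 = 0.6325.
u_2 = w_2 − 0.6325·e_1 = (-4.2000, 4.0000, 0.0000, -1.4000).
‖u_2‖ = 5.9666, so e_2 = (-0.7039, 0.6704, 0.0000, -0.2346).
r_{23} = e_2·w_3 = -2.0782.

r_{23} = -2.0782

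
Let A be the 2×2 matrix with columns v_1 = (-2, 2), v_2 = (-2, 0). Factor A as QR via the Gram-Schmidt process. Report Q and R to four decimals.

Q = [[-0.7071, -0.7071], [0.7071, -0.7071]], R = [[2.8284, 1.4142], [0.0000, 1.4142]]

v_1 = (-2, 2); ‖v_1‖ = 2.8284, so e_1 = (-0.7071, 0.7071).
e_1·v_2 = (-0.7071)·(-2) + 0.7071·0 = 1.4142.
u_2 = v_2 − 1.4142·e_1 = (-1.0000, -1.0000).
‖u_2‖ = 1.4142, so e_2 = (-0.7071, -0.7071).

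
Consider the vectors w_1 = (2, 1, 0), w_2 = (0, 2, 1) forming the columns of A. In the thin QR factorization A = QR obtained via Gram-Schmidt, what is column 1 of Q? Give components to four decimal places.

e_1 = (0.8944, 0.4472, 0.0000)

w_1 = (2, 1, 0); ‖w_1‖ = 2.2361, so e_1 = (0.8944, 0.4472, 0.0000).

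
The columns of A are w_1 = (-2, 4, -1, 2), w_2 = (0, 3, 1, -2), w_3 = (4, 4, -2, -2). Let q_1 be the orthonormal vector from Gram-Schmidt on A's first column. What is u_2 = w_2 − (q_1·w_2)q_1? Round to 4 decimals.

u_2 = (0.5600, 1.8800, 1.2800, -2.5600)

w_1 = (-2, 4, -1, 2); ‖w_1‖ = 5.0000, so q_1 = (-0.4000, 0.8000, -0.2000, 0.4000).
q_1·w_2 = (-0.4000)·0 + 0.8000·3 + (-0.2000)·1 + 0.4000·(-2) = 1.4000.
u_2 = w_2 − 1.4000·q_1 = (0.5600, 1.8800, 1.2800, -2.5600).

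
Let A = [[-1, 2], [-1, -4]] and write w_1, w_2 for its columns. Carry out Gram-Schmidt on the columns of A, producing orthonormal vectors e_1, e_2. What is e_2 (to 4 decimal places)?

w_1 = (-1, -1); ‖w_1‖ = 1.4142, so e_1 = (-0.7071, -0.7071).
e_1·w_2 = (-0.7071)·2 + (-0.7071)·(-4) = 1.4142.
u_2 = w_2 − 1.4142·e_1 = (3.0000, -3.0000).
‖u_2‖ = 4.2426, so e_2 = (0.7071, -0.7071).

e_2 = (0.7071, -0.7071)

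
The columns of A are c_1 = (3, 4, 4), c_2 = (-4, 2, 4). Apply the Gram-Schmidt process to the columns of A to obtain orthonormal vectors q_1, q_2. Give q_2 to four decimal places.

q_2 = (-0.8558, 0.1455, 0.4964)

c_1 = (3, 4, 4); ‖c_1‖ = 6.4031, so q_1 = (0.4685, 0.6247, 0.6247).
q_1·c_2 = 0.4685·(-4) + 0.6247·2 + 0.6247·4 = 1.8741.
u_2 = c_2 − 1.8741·q_1 = (-4.8780, 0.8293, 2.8293).
‖u_2‖ = 5.6998, so q_2 = (-0.8558, 0.1455, 0.4964).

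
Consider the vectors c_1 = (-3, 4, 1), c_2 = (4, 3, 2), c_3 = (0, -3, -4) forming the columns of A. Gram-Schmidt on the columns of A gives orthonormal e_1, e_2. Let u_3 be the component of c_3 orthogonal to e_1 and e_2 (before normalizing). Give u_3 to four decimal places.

u_3 = (0.4667, 0.9333, -2.3333)

e_1 = c_1/‖c_1‖ = (-3, 4, 1)/5.0990 = (-0.5883, 0.7845, 0.1961).
r_{12} = e_1·c_2 = 0.3922.
u_2 = c_2 − 0.3922·e_1 = (4.2308, 2.6923, 1.9231).
‖u_2‖ = 5.3709, so e_2 = (0.7877, 0.5013, 0.3581).
r_{13} = e_1·c_3 = -3.1379; r_{23} = e_2·c_3 = -2.9361.
u_3 = c_3 + 3.1379·e_1 + 2.9361·e_2 = (0.4667, 0.9333, -2.3333).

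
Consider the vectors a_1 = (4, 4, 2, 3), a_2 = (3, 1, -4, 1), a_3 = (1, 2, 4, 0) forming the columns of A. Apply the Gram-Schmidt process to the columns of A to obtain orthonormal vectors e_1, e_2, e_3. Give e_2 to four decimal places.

a_1 = (4, 4, 2, 3); ‖a_1‖ = 6.7082, so e_1 = (0.5963, 0.5963, 0.2981, 0.4472).
e_1·a_2 = 0.5963·3 + 0.5963·1 + 0.2981·(-4) + 0.4472·1 = 1.6398.
u_2 = a_2 − 1.6398·e_1 = (2.0222, 0.0222, -4.4889, 0.2667).
‖u_2‖ = 4.9306, so e_2 = (0.4101, 0.0045, -0.9104, 0.0541).

e_2 = (0.4101, 0.0045, -0.9104, 0.0541)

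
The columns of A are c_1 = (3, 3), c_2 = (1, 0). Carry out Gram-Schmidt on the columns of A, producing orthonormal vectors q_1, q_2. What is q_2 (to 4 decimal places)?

q_2 = (0.7071, -0.7071)

c_1 = (3, 3); ‖c_1‖ = 4.2426, so q_1 = (0.7071, 0.7071).
q_1·c_2 = 0.7071·1 + 0.7071·0 = 0.7071.
u_2 = c_2 − 0.7071·q_1 = (0.5000, -0.5000).
‖u_2‖ = 0.7071, so q_2 = (0.7071, -0.7071).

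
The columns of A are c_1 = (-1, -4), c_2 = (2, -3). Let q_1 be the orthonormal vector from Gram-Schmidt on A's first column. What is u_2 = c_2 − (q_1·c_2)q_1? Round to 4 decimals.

c_1 = (-1, -4); ‖c_1‖ = 4.1231, so q_1 = (-0.2425, -0.9701).
q_1·c_2 = (-0.2425)·2 + (-0.9701)·(-3) = 2.4254.
u_2 = c_2 − 2.4254·q_1 = (2.5882, -0.6471).

u_2 = (2.5882, -0.6471)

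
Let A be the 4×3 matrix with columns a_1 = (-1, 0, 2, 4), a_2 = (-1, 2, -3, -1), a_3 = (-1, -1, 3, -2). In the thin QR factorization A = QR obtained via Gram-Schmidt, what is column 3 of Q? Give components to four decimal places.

e_1 = a_1/‖a_1‖ = (-1, 0, 2, 4)/4.5826 = (-0.2182, 0.0000, 0.4364, 0.8729).
r_{12} = e_1·a_2 = -1.9640.
u_2 = a_2 + 1.9640·e_1 = (-1.4286, 2.0000, -2.1429, 0.7143).
‖u_2‖ = 3.3381, so e_2 = (-0.4280, 0.5991, -0.6419, 0.2140).
r_{13} = e_1·a_3 = -0.2182; r_{23} = e_2·a_3 = -2.5250.
u_3 = a_3 + 0.2182·e_1 + 2.5250·e_2 = (-2.1282, 0.5128, 1.4744, -1.2692).
‖u_3‖ = 2.9286, so e_3 = (-0.7267, 0.1751, 0.5034, -0.4334).

e_3 = (-0.7267, 0.1751, 0.5034, -0.4334)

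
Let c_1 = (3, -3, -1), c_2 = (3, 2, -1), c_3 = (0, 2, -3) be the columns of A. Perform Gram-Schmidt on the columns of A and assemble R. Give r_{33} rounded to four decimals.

c_1 = (3, -3, -1); ‖c_1‖ = 4.3589, so e_1 = (0.6882, -0.6882, -0.2294).
e_1·c_2 = 0.6882·3 + (-0.6882)·2 + (-0.2294)·(-1) = 0.9177.
u_2 = c_2 − 0.9177·e_1 = (2.3684, 2.6316, -0.7895).
‖u_2‖ = 3.6274, so e_2 = (0.6529, 0.7255, -0.2176).
e_1·c_3 = 0.6882·0 + (-0.6882)·2 + (-0.2294)·(-3) = -0.6882; e_2·c_3 = 0.6529·0 + 0.7255·2 + (-0.2176)·(-3) = 2.1039.
u_3 = c_3 + 0.6882·e_1 − 2.1039·e_2 = (-0.9000, 0.0000, -2.7000).
r_{33} = ‖u_3‖ = 2.8460.

r_{33} = 2.8460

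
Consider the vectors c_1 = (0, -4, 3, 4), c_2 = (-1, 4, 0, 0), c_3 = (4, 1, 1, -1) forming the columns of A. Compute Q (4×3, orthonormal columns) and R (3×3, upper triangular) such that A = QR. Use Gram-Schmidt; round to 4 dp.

Q = [[0.0000, -0.3049, 0.8991], [-0.6247, 0.7437, 0.2248], [0.4685, 0.3570, 0.3716], [0.6247, 0.4760, -0.0539]], R = [[6.4031, -2.4988, -0.7809], [0.0000, 3.2796, -0.5949], [0.0000, 0.0000, 4.2469]]

c_1 = (0, -4, 3, 4); ‖c_1‖ = 6.4031, so e_1 = (0.0000, -0.6247, 0.4685, 0.6247).
e_1·c_2 = 0.0000·(-1) + (-0.6247)·4 + 0.4685·0 + 0.6247·0 = -2.4988.
u_2 = c_2 + 2.4988·e_1 = (-1.0000, 2.4390, 1.1707, 1.5610).
‖u_2‖ = 3.2796, so e_2 = (-0.3049, 0.7437, 0.3570, 0.4760).
e_1·c_3 = 0.0000·4 + (-0.6247)·1 + 0.4685·1 + 0.6247·(-1) = -0.7809; e_2·c_3 = (-0.3049)·4 + 0.7437·1 + 0.3570·1 + 0.4760·(-1) = -0.5949.
u_3 = c_3 + 0.7809·e_1 + 0.5949·e_2 = (3.8186, 0.9546, 1.5782, -0.2290).
‖u_3‖ = 4.2469, so e_3 = (0.8991, 0.2248, 0.3716, -0.0539).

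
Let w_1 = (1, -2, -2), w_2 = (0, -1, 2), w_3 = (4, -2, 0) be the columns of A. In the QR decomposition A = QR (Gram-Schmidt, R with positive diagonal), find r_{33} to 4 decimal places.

e_1 = w_1/‖w_1‖ = (1, -2, -2)/3.0000 = (0.3333, -0.6667, -0.6667).
r_{12} = e_1·w_2 = -0.6667.
u_2 = w_2 + 0.6667·e_1 = (0.2222, -1.4444, 1.5556).
‖u_2‖ = 2.1344, so e_2 = (0.1041, -0.6768, 0.7288).
r_{13} = e_1·w_3 = 2.6667; r_{23} = e_2·w_3 = 1.7700.
u_3 = w_3 − 2.6667·e_1 − 1.7700·e_2 = (2.9268, 0.9756, 0.4878).
r_{33} = ‖u_3‖ = 3.1235.

r_{33} = 3.1235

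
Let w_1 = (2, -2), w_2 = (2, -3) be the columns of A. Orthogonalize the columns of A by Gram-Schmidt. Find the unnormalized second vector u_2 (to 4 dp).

u_2 = (-0.5000, -0.5000)

w_1 = (2, -2); ‖w_1‖ = 2.8284, so q_1 = (0.7071, -0.7071).
q_1·w_2 = 0.7071·2 + (-0.7071)·(-3) = 3.5355.
u_2 = w_2 − 3.5355·q_1 = (-0.5000, -0.5000).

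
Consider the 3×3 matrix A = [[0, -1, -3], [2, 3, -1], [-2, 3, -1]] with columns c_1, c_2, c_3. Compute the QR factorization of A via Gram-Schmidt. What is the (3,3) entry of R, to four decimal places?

e_1 = c_1/‖c_1‖ = (0, 2, -2)/2.8284 = (0.0000, 0.7071, -0.7071).
r_{12} = e_1·c_2 = 0.0000.
u_2 = c_2 + 0.0000·e_1 = (-1.0000, 3.0000, 3.0000).
‖u_2‖ = 4.3589, so e_2 = (-0.2294, 0.6882, 0.6882).
r_{13} = e_1·c_3 = 0.0000; r_{23} = e_2·c_3 = -0.6882.
u_3 = c_3 + 0.0000·e_1 + 0.6882·e_2 = (-3.1579, -0.5263, -0.5263).
r_{33} = ‖u_3‖ = 3.2444.

r_{33} = 3.2444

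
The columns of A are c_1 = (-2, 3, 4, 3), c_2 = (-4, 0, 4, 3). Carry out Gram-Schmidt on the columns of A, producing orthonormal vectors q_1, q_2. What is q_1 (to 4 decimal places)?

q_1 = (-0.3244, 0.4867, 0.6489, 0.4867)

c_1 = (-2, 3, 4, 3); ‖c_1‖ = 6.1644, so q_1 = (-0.3244, 0.4867, 0.6489, 0.4867).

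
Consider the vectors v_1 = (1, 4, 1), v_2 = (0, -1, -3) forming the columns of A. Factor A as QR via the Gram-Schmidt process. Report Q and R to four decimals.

Q = [[0.2357, 0.1442], [0.9428, 0.2059], [0.2357, -0.9679]], R = [[4.2426, -1.6499], [0.0000, 2.6977]]

v_1 = (1, 4, 1); ‖v_1‖ = 4.2426, so e_1 = (0.2357, 0.9428, 0.2357).
e_1·v_2 = 0.2357·0 + 0.9428·(-1) + 0.2357·(-3) = -1.6499.
u_2 = v_2 + 1.6499·e_1 = (0.3889, 0.5556, -2.6111).
‖u_2‖ = 2.6977, so e_2 = (0.1442, 0.2059, -0.9679).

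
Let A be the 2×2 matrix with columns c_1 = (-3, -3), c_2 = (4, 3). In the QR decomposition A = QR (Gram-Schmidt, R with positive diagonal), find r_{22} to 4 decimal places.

c_1 = (-3, -3); ‖c_1‖ = 4.2426, so q_1 = (-0.7071, -0.7071).
q_1·c_2 = (-0.7071)·4 + (-0.7071)·3 = -4.9497.
u_2 = c_2 + 4.9497·q_1 = (0.5000, -0.5000).
r_{22} = ‖u_2‖ = 0.7071.

r_{22} = 0.7071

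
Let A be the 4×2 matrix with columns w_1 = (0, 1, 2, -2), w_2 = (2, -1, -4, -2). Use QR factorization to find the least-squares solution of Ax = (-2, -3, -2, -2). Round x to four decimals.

x = (-0.1000, 0.4200)

q_1 = w_1/‖w_1‖ = (0, 1, 2, -2)/3.0000 = (0.0000, 0.3333, 0.6667, -0.6667).
r_{12} = q_1·w_2 = -1.6667.
u_2 = w_2 + 1.6667·q_1 = (2.0000, -0.4444, -2.8889, -3.1111).
‖u_2‖ = 4.7140, so q_2 = (0.4243, -0.0943, -0.6128, -0.6600).
Qᵀb = (-1.0000, 1.9799).
Back-substitute: x_2 = 1.9799/4.7140 = 0.4200.
x_1 = (-1.0000 + 1.6667·0.4200)/3.0000 = -0.1000.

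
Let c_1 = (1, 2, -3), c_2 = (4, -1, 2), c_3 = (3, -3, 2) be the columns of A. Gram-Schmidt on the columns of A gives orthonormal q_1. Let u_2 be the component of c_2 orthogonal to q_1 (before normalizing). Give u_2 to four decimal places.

u_2 = (4.2857, -0.4286, 1.1429)

c_1 = (1, 2, -3); ‖c_1‖ = 3.7417, so q_1 = (0.2673, 0.5345, -0.8018).
q_1·c_2 = 0.2673·4 + 0.5345·(-1) + (-0.8018)·2 = -1.0690.
u_2 = c_2 + 1.0690·q_1 = (4.2857, -0.4286, 1.1429).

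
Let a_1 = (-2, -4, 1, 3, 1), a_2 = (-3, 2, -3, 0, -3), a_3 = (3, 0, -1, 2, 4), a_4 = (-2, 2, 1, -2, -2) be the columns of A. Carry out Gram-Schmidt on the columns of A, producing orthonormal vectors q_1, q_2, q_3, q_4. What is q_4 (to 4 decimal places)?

q_4 = (-0.5332, 0.5509, 0.4320, 0.0789, 0.4684)

a_1 = (-2, -4, 1, 3, 1); ‖a_1‖ = 5.5678, so q_1 = (-0.3592, -0.7184, 0.1796, 0.5388, 0.1796).
q_1·a_2 = (-0.3592)·(-3) + (-0.7184)·2 + 0.1796·(-3) + 0.5388·0 + 0.1796·(-3) = -1.4368.
u_2 = a_2 + 1.4368·q_1 = (-3.5161, 0.9677, -2.7419, 0.7742, -2.7419).
‖u_2‖ = 5.3792, so q_2 = (-0.6537, 0.1799, -0.5097, 0.1439, -0.5097).
q_1·a_3 = (-0.3592)·3 + (-0.7184)·0 + 0.1796·(-1) + 0.5388·2 + 0.1796·4 = 0.5388; q_2·a_3 = (-0.6537)·3 + 0.1799·0 + (-0.5097)·(-1) + 0.1439·2 + (-0.5097)·4 = -3.2023.
u_3 = a_3 − 0.5388·q_1 + 3.2023·q_2 = (1.1003, 0.9632, -2.7291, 2.1706, 2.2709).
‖u_3‖ = 4.4108, so q_3 = (0.2495, 0.2184, -0.6187, 0.4921, 0.5149).
q_1·a_4 = (-0.3592)·(-2) + (-0.7184)·2 + 0.1796·1 + 0.5388·(-2) + 0.1796·(-2) = -1.9757; q_2·a_4 = (-0.6537)·(-2) + 0.1799·2 + (-0.5097)·1 + 0.1439·(-2) + (-0.5097)·(-2) = 1.8890; q_3·a_4 = 0.2495·(-2) + 0.2184·2 + (-0.6187)·1 + 0.4921·(-2) + 0.5149·(-2) = -2.6948.
u_4 = a_4 + 1.9757·q_1 − 1.8890·q_2 + 2.6948·q_3 = (-0.8026, 0.8293, 0.6503, 0.1188, 0.7052).
‖u_4‖ = 1.5054, so q_4 = (-0.5332, 0.5509, 0.4320, 0.0789, 0.4684).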